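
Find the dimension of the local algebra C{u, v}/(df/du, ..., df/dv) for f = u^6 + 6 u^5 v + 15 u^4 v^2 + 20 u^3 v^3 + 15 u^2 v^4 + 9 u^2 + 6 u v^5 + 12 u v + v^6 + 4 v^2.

The Hessian of f at 0 has rank 1. Corank 1: A-series; mu = 5 gives A_5.

5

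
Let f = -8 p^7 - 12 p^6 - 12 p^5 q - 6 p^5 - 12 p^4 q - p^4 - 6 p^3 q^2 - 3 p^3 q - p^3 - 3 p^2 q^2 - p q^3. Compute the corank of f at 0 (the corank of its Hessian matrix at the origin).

2

Hessian at 0 has rank 0.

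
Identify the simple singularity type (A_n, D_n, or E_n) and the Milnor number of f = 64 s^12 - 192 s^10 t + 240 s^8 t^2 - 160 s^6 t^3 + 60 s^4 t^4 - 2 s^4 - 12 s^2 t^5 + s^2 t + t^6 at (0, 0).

Type D_{7}, Milnor number mu = 7.

The Hessian of f at 0 is [[0, 0], [0, 0]] with rank 0, so corank 2. A Groebner basis of the Jacobian ideal J(f) in C{s,t} is {s^2/6 + t^5, s^3, s*t}; counting standard monomials gives mu = 7. Corank 2; j^3 = s^2*t has shape L^2 M (L != M), so D-series; mu = 7 gives D_7.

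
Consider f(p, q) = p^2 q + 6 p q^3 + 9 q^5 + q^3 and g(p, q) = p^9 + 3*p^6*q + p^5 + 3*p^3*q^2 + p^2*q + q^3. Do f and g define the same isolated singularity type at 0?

Yes.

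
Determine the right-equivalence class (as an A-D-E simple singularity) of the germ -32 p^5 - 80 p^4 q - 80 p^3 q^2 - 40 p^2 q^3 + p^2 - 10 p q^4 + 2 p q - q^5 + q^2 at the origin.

A_4

The Hessian of f at 0 has rank 1. Corank 1: A-series; mu = 4 gives A_4.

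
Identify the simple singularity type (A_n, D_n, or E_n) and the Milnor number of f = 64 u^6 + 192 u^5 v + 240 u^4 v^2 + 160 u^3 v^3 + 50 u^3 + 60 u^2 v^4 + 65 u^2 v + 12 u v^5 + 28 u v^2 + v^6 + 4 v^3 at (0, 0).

Type D7, Milnor number mu = 7.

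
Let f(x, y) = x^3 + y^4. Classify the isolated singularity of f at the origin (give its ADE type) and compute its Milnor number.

Type E_{6}, Milnor number mu = 6.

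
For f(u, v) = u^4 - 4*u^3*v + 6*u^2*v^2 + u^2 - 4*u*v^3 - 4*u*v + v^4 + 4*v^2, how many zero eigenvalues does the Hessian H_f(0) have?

1

Hessian at 0 has rank 1.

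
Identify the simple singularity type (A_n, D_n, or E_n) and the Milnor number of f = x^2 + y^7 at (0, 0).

The Hessian of f at 0 is [[2, 0], [0, 0]] with rank 1, so corank 1. A Groebner basis of the Jacobian ideal J(f) in C{x,y} is {y^6, x}; counting standard monomials gives mu = 6. Corank 1: A-series; mu = 6 gives A_6.

Type A_6, Milnor number mu = 6.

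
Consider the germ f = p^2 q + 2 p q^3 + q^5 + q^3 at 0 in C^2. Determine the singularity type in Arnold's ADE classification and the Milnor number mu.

Type D4, Milnor number mu = 4.

The Hessian of f at 0 has rank 0. Corank 2; j^3 = q*(p^2 + q^2) splits into three distinct lines over C (the quadratic factor has nonzero discriminant), so D_4.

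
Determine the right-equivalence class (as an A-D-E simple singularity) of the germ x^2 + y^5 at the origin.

A_{4}

The Hessian of f at 0 has rank 1. Corank 1: A-series; mu = 4 gives A_4.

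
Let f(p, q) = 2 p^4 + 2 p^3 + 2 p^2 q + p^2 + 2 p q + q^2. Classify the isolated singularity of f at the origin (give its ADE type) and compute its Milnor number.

The Hessian of f at 0 has rank 1. Corank 1: A-series; mu = 3 gives A_3.

Type A_{3}, Milnor number mu = 3.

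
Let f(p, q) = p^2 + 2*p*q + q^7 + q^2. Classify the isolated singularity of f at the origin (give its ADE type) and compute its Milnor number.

The Hessian of f at 0 has rank 1. Corank 1: A-series; mu = 6 gives A_6.

Type A6, Milnor number mu = 6.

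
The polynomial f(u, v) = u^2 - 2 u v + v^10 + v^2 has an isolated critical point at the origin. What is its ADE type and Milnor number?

The Hessian of f at 0 has rank 1. Corank 1: A-series; mu = 9 gives A_9.

Type A_{9}, Milnor number mu = 9.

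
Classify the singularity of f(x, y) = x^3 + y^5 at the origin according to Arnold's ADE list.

E_{8}

The Hessian of f at 0 has rank 0. Corank 2; j^3 = x^3 is a perfect cube, so E-series; the 5-jet and mu = 8 give E_8.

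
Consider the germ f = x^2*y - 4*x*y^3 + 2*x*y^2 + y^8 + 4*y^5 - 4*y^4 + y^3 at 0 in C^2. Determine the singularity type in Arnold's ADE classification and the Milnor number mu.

Type D_9, Milnor number mu = 9.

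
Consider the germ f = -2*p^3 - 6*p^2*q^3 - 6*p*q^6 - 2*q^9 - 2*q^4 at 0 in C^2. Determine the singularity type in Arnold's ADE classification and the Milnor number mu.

Type E_6, Milnor number mu = 6.

The Hessian of f at 0 has rank 0. Corank 2; j^3 = -2*p^3 is a perfect cube, so E-series; the 4-jet and mu = 6 give E_6.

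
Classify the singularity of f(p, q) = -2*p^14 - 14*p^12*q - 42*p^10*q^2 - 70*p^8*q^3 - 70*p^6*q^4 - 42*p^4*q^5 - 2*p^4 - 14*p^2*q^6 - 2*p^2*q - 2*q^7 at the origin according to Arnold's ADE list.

The Hessian of f at 0 is [[0, 0], [0, 0]] with rank 0, so corank 2. A Groebner basis of the Jacobian ideal J(f) in C{p,q} is {p^2/7 + q^6, p^3, p*q}; counting standard monomials gives mu = 8. Corank 2; j^3 = -2*p^2*q has shape L^2 M (L != M), so D-series; mu = 8 gives D_8.

D_{8}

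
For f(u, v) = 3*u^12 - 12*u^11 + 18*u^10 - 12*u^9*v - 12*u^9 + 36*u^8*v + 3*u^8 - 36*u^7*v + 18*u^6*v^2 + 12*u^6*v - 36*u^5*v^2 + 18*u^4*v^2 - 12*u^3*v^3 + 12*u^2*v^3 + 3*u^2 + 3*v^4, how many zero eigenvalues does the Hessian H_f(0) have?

1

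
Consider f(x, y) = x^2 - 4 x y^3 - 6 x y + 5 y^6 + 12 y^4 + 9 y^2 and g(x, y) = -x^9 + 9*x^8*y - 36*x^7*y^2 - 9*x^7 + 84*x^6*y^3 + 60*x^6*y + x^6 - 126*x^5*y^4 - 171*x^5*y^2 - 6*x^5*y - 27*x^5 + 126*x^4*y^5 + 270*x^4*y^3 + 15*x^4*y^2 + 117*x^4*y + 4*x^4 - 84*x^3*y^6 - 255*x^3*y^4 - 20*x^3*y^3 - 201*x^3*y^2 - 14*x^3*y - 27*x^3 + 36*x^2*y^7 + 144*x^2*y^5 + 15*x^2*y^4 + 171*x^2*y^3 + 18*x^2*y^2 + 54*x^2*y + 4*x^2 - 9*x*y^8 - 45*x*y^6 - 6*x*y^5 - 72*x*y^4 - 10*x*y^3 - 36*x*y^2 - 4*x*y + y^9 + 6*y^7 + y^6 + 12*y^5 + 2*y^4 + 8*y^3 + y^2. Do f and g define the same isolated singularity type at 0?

No.

The Hessian of f at 0 is [[2, -6], [-6, 18]] with rank 1, so corank 1. A Groebner basis of the Jacobian ideal J(f) in C{x,y} is {x*y^2 - 3*x/2 + 9*y/2, -x/2 + y^3 + 3*y/2, x^2 - 6*x*y + 9*y^2}; counting standard monomials gives mu = 5. Corank 1: A-series; mu = 5 gives A_5. The Hessian of g at 0 is [[8, -4], [-4, 2]] with rank 1, so corank 1. A Groebner basis of the Jacobian ideal J(g) in C{x,y} is {y^2, x - y/2}; counting standard monomials gives mu = 2. Corank 1: A-series; mu = 2 gives A_2. f is A_5 but g is A_2, hence not right-equivalent.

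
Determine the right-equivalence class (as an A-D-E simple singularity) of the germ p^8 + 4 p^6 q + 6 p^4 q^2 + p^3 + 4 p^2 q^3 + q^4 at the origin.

E_{6}

The Hessian of f at 0 has rank 0. Corank 2; j^3 = p^3 is a perfect cube, so E-series; the 4-jet and mu = 6 give E_6.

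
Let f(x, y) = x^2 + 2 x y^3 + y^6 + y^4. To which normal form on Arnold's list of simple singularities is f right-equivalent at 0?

A3

The Hessian of f at 0 is [[2, 0], [0, 0]] with rank 1, so corank 1. A Groebner basis of the Jacobian ideal J(f) in C{x,y} is {y^3, x}; counting standard monomials gives mu = 3. Corank 1: A-series; mu = 3 gives A_3.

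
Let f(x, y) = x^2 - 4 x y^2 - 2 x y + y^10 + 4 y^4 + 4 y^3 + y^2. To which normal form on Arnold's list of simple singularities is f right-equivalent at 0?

A9

The Hessian of f at 0 has rank 1. Corank 1: A-series; mu = 9 gives A_9.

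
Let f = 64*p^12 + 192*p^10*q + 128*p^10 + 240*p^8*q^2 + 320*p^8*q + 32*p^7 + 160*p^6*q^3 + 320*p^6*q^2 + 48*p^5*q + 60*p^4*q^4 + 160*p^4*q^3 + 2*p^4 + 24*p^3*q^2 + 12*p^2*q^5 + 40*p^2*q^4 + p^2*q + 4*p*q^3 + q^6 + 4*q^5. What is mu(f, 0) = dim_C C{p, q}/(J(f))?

The Hessian of f at 0 has rank 0. Corank 2; j^3 = p^2*q has shape L^2 M (L != M), so D-series; mu = 7 gives D_7.

7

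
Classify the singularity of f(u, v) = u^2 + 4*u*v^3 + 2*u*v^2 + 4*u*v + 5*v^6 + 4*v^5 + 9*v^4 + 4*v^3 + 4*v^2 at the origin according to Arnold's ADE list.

The Hessian of f at 0 is [[2, 4], [4, 8]] with rank 1, so corank 1. A Groebner basis of the Jacobian ideal J(f) in C{u,v} is {u*v^2 - u*v/2 - 3*u/4 - 7*v^2/4 - 3*v/2, u/2 + v^3 + v^2/2 + v, u^2 + 9*u*v/2 - u/4 + 19*v^2/4 - v/2}; counting standard monomials gives mu = 5. Corank 1: A-series; mu = 5 gives A_5.

A_{5}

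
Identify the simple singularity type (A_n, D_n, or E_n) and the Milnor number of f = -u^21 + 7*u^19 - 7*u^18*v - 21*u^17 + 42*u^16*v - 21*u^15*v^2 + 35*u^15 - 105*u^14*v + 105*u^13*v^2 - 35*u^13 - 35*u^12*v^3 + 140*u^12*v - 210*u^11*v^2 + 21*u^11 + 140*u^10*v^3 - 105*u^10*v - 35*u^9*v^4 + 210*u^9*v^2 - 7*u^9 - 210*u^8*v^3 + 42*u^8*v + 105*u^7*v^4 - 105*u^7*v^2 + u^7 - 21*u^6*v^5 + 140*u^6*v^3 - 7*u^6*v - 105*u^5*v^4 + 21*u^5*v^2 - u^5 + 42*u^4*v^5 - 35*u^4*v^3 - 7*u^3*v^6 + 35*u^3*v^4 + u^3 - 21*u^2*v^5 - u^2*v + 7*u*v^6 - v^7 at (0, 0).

The Hessian of f at 0 has rank 0. Corank 2; j^3 = u^2*(u - v) has shape L^2 M (L != M), so D-series; mu = 8 gives D_8.

Type D8, Milnor number mu = 8.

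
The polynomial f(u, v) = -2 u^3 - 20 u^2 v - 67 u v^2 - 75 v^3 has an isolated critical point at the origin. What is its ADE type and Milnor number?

Type D_{4}, Milnor number mu = 4.

The Hessian of f at 0 is [[0, 0], [0, 0]] with rank 0, so corank 2. A Groebner basis of the Jacobian ideal J(f) in C{u,v} is {v^3, u^2 - 11*v^2/2, u*v + 5*v^2/2}; counting standard monomials gives mu = 4. Corank 2; j^3 = -(u + 3*v)*(2*u^2 + 14*u*v + 25*v^2) splits into three distinct lines over C (the quadratic factor has nonzero discriminant), so D_4.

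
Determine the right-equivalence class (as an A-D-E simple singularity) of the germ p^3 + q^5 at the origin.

E_8

The Hessian of f at 0 is [[0, 0], [0, 0]] with rank 0, so corank 2. A Groebner basis of the Jacobian ideal J(f) in C{p,q} is {q^4, p^2}; counting standard monomials gives mu = 8. Corank 2; j^3 = p^3 is a perfect cube, so E-series; the 5-jet and mu = 8 give E_8.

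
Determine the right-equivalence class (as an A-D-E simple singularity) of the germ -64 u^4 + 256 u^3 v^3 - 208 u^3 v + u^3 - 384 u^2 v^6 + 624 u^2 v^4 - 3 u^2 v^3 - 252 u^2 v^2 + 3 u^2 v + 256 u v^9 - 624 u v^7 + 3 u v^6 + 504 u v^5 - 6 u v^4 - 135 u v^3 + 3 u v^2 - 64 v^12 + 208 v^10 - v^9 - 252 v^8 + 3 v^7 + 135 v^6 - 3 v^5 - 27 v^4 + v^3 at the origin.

E_7

The Hessian of f at 0 has rank 0. Corank 2; j^3 = (u + v)^3 is a perfect cube, so E-series; the 4-jet and mu = 7 give E_7.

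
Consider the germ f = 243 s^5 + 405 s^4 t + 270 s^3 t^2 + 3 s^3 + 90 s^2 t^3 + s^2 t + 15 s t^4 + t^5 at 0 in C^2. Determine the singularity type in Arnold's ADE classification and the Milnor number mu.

The Hessian of f at 0 is [[0, 0], [0, 0]] with rank 0, so corank 2. A Groebner basis of the Jacobian ideal J(f) in C{s,t} is {-s*t/15 + t^4, s*t^2, s^2 + s*t/3}; counting standard monomials gives mu = 6. Corank 2; j^3 = s^2*(3*s + t) has shape L^2 M (L != M), so D-series; mu = 6 gives D_6.

Type D6, Milnor number mu = 6.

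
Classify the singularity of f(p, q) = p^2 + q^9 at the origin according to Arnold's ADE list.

A_8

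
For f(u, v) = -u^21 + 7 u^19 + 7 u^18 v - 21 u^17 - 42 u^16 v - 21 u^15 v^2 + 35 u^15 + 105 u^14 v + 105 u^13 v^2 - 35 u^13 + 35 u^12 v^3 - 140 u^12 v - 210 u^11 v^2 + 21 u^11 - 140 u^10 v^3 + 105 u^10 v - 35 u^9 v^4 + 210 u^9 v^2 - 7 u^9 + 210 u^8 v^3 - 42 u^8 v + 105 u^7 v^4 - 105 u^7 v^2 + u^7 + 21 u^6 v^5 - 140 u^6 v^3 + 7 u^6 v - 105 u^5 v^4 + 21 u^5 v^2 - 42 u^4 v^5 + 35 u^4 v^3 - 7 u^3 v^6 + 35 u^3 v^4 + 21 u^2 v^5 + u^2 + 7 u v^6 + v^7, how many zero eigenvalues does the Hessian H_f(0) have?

Hessian at 0 has rank 1.

1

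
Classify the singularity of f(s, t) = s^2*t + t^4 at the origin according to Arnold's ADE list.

The Hessian of f at 0 is [[0, 0], [0, 0]] with rank 0, so corank 2. A Groebner basis of the Jacobian ideal J(f) in C{s,t} is {s^3, s^2/4 + t^3, s*t}; counting standard monomials gives mu = 5. Corank 2; j^3 = s^2*t has shape L^2 M (L != M), so D-series; mu = 5 gives D_5.

D_{5}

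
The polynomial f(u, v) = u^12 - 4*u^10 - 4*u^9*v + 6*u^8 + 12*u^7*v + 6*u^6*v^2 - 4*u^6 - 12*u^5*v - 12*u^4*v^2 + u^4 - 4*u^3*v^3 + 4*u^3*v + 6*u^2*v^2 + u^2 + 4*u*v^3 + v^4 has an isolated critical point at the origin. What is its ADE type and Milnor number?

The Hessian of f at 0 has rank 1. Corank 1: A-series; mu = 3 gives A_3.

Type A3, Milnor number mu = 3.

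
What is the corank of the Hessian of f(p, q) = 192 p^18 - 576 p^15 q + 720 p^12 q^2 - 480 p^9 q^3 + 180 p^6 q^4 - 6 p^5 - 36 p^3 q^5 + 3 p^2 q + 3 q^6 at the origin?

2

The Hessian at 0 is [[0, 0], [0, 0]] of rank 0; hence corank 2.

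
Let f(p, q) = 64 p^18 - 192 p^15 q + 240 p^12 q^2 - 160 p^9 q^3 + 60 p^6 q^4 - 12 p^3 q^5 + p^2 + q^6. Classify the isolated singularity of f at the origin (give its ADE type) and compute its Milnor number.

Type A_5, Milnor number mu = 5.

The Hessian of f at 0 has rank 1. Corank 1: A-series; mu = 5 gives A_5.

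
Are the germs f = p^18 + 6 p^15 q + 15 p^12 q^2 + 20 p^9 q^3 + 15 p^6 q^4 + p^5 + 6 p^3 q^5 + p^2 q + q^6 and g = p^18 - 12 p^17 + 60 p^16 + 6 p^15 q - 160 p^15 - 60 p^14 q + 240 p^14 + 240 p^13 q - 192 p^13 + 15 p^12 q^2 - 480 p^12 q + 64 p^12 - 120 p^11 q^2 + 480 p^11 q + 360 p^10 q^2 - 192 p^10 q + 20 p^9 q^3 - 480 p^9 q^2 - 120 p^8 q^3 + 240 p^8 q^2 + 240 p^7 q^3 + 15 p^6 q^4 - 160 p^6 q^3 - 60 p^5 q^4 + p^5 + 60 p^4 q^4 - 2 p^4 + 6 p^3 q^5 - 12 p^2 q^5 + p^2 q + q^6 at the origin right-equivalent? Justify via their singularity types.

Yes.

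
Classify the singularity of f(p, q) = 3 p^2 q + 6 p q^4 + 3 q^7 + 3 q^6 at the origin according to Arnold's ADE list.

The Hessian of f at 0 is [[0, 0], [0, 0]] with rank 0, so corank 2. A Groebner basis of the Jacobian ideal J(f) in C{p,q} is {p*q + q^4, p^3, p^2*q, -p^2/6 + p*q^2}; counting standard monomials gives mu = 7. Corank 2; j^3 = 3*p^2*q has shape L^2 M (L != M), so D-series; mu = 7 gives D_7.

D_7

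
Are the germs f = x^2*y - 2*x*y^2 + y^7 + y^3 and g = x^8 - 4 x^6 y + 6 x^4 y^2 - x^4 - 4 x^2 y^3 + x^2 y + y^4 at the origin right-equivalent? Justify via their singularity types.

No.

The Hessian of f at 0 is [[0, 0], [0, 0]] with rank 0, so corank 2. A Groebner basis of the Jacobian ideal J(f) in C{x,y} is {x^2/7 + y^6 - y^2/7, x^3 - y^3, x*y - y^2}; counting standard monomials gives mu = 8. Corank 2; j^3 = y*(x - y)^2 has shape L^2 M (L != M), so D-series; mu = 8 gives D_8. The Hessian of g at 0 is [[0, 0], [0, 0]] with rank 0, so corank 2. A Groebner basis of the Jacobian ideal J(g) in C{x,y} is {x^3, x^2/4 + y^3, x*y}; counting standard monomials gives mu = 5. Corank 2; j^3 = x^2*y has shape L^2 M (L != M), so D-series; mu = 5 gives D_5. f is D_8 but g is D_5, hence not right-equivalent.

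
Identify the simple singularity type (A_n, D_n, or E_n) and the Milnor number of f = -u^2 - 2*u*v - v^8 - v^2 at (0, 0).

The Hessian of f at 0 has rank 1. Corank 1: A-series; mu = 7 gives A_7.

Type A_{7}, Milnor number mu = 7.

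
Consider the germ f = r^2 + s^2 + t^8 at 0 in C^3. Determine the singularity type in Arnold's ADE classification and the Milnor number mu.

Type A7, Milnor number mu = 7.

The Hessian of f at 0 has rank 2. Corank 1: A-series; mu = 7 gives A_7.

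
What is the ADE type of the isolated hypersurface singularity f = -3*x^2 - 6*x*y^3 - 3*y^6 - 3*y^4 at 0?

A_{3}

The Hessian of f at 0 is [[-6, 0], [0, 0]] with rank 1, so corank 1. A Groebner basis of the Jacobian ideal J(f) in C{x,y} is {y^3, x}; counting standard monomials gives mu = 3. Corank 1: A-series; mu = 3 gives A_3.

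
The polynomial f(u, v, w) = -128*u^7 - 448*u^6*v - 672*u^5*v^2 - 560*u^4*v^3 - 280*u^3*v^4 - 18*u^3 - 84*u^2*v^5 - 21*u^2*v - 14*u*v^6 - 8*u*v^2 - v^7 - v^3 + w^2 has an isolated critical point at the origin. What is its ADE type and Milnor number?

The Hessian of f at 0 is [[0, 0, 0], [0, 0, 0], [0, 0, 2]] with rank 1, so corank 2. A Groebner basis of the Jacobian ideal J(f) in C{u,v,w} is {-2187*u*v/14 + v^6 - 729*v^2/14, u*v^2 + v^3/3, u^2 + 5*u*v/6 + v^2/6, w}; counting standard monomials gives mu = 8. Corank 2; j^3 = -(2*u + v)*(3*u + v)^2 has shape L^2 M (L != M), so D-series; mu = 8 gives D_8.

Type D_{8}, Milnor number mu = 8.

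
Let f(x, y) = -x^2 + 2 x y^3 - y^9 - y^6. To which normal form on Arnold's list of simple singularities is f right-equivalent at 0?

A_8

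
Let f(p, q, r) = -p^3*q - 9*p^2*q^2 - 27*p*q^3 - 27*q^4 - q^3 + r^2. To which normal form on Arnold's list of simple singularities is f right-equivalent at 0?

E7

The Hessian of f at 0 has rank 1. Corank 2; j^3 = -q^3 is a perfect cube, so E-series; the 4-jet and mu = 7 give E_7.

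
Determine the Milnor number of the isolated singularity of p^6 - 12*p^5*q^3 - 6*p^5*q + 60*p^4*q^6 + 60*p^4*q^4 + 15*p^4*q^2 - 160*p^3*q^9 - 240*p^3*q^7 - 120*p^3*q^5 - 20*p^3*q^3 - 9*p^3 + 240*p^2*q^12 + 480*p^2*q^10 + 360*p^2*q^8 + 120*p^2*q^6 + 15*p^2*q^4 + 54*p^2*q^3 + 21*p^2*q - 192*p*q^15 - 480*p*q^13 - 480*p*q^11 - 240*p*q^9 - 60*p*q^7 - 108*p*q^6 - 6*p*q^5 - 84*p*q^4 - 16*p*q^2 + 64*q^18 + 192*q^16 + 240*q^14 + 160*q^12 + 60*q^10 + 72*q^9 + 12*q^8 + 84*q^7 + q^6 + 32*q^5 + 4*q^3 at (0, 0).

The Hessian of f at 0 has rank 0. Corank 2; j^3 = -(p - q)*(3*p - 2*q)^2 has shape L^2 M (L != M), so D-series; mu = 7 gives D_7.

7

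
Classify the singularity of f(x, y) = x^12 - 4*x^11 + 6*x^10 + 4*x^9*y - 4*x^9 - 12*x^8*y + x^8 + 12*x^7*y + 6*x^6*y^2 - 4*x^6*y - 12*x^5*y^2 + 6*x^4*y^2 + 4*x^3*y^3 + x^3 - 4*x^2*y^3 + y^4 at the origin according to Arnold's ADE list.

E6

The Hessian of f at 0 has rank 0. Corank 2; j^3 = x^3 is a perfect cube, so E-series; the 4-jet and mu = 6 give E_6.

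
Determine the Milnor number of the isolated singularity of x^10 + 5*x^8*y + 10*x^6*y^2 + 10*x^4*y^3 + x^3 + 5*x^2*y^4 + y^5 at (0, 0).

The Hessian of f at 0 is [[0, 0], [0, 0]] with rank 0, so corank 2. A Groebner basis of the Jacobian ideal J(f) in C{x,y} is {y^4, x^2}; counting standard monomials gives mu = 8. Corank 2; j^3 = x^3 is a perfect cube, so E-series; the 5-jet and mu = 8 give E_8.

8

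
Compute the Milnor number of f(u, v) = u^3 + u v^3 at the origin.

7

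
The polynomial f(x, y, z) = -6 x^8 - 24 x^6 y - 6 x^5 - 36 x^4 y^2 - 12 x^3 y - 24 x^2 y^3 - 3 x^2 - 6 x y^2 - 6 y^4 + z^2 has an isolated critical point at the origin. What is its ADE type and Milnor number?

The Hessian of f at 0 is [[-6, 0, 0], [0, 0, 0], [0, 0, 2]] with rank 2, so corank 1. A Groebner basis of the Jacobian ideal J(f) in C{x,y,z} is {x^2, x*y, x + y^2, z}; counting standard monomials gives mu = 3. Corank 1: A-series; mu = 3 gives A_3.

Type A3, Milnor number mu = 3.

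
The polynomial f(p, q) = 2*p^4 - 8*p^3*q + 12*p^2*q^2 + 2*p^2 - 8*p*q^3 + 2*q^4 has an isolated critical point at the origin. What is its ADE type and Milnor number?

The Hessian of f at 0 has rank 1. Corank 1: A-series; mu = 3 gives A_3.

Type A3, Milnor number mu = 3.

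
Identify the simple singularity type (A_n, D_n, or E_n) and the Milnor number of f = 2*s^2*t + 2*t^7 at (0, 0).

Type D8, Milnor number mu = 8.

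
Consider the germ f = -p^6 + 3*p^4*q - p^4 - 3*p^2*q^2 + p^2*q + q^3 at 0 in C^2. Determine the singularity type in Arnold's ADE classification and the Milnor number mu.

The Hessian of f at 0 is [[0, 0], [0, 0]] with rank 0, so corank 2. A Groebner basis of the Jacobian ideal J(f) in C{p,q} is {q^3, p^2 + 3*q^2, p*q}; counting standard monomials gives mu = 4. Corank 2; j^3 = q*(p^2 + q^2) splits into three distinct lines over C (the quadratic factor has nonzero discriminant), so D_4.

Type D_4, Milnor number mu = 4.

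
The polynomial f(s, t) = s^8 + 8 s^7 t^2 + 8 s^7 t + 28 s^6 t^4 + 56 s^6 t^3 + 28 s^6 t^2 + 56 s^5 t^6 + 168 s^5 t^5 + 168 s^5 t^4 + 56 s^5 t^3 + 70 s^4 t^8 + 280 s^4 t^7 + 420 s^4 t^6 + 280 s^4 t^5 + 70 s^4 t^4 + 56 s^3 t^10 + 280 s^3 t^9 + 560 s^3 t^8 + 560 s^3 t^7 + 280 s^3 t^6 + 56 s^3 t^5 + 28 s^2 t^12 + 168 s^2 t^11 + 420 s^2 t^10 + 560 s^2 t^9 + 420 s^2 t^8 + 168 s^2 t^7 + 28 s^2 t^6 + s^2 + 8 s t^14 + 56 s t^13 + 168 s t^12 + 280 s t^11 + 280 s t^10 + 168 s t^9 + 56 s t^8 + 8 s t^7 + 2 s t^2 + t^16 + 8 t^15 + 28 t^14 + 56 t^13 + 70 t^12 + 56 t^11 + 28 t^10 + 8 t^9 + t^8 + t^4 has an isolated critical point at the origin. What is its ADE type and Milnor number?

The Hessian of f at 0 is [[2, 0], [0, 0]] with rank 1, so corank 1. A Groebner basis of the Jacobian ideal J(f) in C{s,t} is {s^4, s^3*t, s + t^2}; counting standard monomials gives mu = 7. Corank 1: A-series; mu = 7 gives A_7.

Type A_7, Milnor number mu = 7.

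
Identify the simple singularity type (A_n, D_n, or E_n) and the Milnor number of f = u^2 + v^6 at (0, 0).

Type A_5, Milnor number mu = 5.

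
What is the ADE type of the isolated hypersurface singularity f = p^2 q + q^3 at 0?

D_{4}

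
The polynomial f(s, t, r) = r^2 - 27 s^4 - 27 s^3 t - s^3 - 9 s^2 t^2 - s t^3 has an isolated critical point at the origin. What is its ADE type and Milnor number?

Type E_{7}, Milnor number mu = 7.

The Hessian of f at 0 has rank 1. Corank 2; j^3 = -s^3 is a perfect cube, so E-series; the 4-jet and mu = 7 give E_7.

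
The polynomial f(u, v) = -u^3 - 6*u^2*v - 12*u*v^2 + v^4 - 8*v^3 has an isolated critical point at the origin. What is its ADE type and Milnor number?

Type E6, Milnor number mu = 6.

The Hessian of f at 0 is [[0, 0], [0, 0]] with rank 0, so corank 2. A Groebner basis of the Jacobian ideal J(f) in C{u,v} is {v^3, u^2 + 4*u*v + 4*v^2}; counting standard monomials gives mu = 6. Corank 2; j^3 = -(u + 2*v)^3 is a perfect cube, so E-series; the 4-jet and mu = 6 give E_6.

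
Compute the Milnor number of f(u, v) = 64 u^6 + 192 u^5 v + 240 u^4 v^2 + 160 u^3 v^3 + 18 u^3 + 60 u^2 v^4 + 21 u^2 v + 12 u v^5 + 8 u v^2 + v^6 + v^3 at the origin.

7

The Hessian of f at 0 is [[0, 0], [0, 0]] with rank 0, so corank 2. A Groebner basis of the Jacobian ideal J(f) in C{u,v} is {-243*u*v/4 + v^5 - 81*v^2/4, u*v^2 + v^3/3, u^2 + 5*u*v/6 + v^2/6}; counting standard monomials gives mu = 7. Corank 2; j^3 = (2*u + v)*(3*u + v)^2 has shape L^2 M (L != M), so D-series; mu = 7 gives D_7.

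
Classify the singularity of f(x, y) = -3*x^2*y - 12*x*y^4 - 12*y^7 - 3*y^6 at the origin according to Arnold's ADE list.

D_{7}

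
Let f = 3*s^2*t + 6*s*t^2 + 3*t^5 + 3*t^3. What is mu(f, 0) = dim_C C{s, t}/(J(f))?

6

The Hessian of f at 0 is [[0, 0], [0, 0]] with rank 0, so corank 2. A Groebner basis of the Jacobian ideal J(f) in C{s,t} is {s^2/5 + t^4 - t^2/5, s^3 + t^3, s*t + t^2}; counting standard monomials gives mu = 6. Corank 2; j^3 = 3*t*(s + t)^2 has shape L^2 M (L != M), so D-series; mu = 6 gives D_6.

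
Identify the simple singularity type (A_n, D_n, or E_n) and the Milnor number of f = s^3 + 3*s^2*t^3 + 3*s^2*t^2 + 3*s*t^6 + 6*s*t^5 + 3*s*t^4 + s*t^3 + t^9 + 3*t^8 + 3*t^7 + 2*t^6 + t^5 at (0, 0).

The Hessian of f at 0 has rank 0. Corank 2; j^3 = s^3 is a perfect cube, so E-series; the 4-jet and mu = 7 give E_7.

Type E7, Milnor number mu = 7.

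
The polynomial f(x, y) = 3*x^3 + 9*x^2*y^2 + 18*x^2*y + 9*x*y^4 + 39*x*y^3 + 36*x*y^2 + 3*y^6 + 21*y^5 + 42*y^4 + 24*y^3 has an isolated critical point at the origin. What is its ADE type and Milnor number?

Type E7, Milnor number mu = 7.

The Hessian of f at 0 has rank 0. Corank 2; j^3 = 3*(x + 2*y)^3 is a perfect cube, so E-series; the 4-jet and mu = 7 give E_7.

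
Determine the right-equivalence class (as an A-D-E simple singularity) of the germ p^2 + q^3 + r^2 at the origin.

A2

The Hessian of f at 0 is [[2, 0, 0], [0, 0, 0], [0, 0, 2]] with rank 2, so corank 1. A Groebner basis of the Jacobian ideal J(f) in C{p,q,r} is {q^2, p, r}; counting standard monomials gives mu = 2. Corank 1: A-series; mu = 2 gives A_2.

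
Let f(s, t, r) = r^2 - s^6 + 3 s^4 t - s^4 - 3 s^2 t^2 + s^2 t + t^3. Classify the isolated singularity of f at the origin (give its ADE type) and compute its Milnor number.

Type D_{4}, Milnor number mu = 4.

The Hessian of f at 0 has rank 1. Corank 2; j^3 = t*(s^2 + t^2) splits into three distinct lines over C (the quadratic factor has nonzero discriminant), so D_4.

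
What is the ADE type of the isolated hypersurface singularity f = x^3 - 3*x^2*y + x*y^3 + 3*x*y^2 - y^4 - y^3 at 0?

E_7

The Hessian of f at 0 is [[0, 0], [0, 0]] with rank 0, so corank 2. A Groebner basis of the Jacobian ideal J(f) in C{x,y} is {x^3 - 3*x^2*y - 6*x^2 + 12*x*y - 6*y^2, 3*x^2 + x*y^2 - 6*x*y + 3*y^2, 3*x^2 - 6*x*y + y^3 + 3*y^2}; counting standard monomials gives mu = 7. Corank 2; j^3 = (x - y)^3 is a perfect cube, so E-series; the 4-jet and mu = 7 give E_7.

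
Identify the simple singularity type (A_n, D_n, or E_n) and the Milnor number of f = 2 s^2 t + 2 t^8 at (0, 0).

Type D9, Milnor number mu = 9.

The Hessian of f at 0 is [[0, 0], [0, 0]] with rank 0, so corank 2. A Groebner basis of the Jacobian ideal J(f) in C{s,t} is {s^2/8 + t^7, s^3, s*t}; counting standard monomials gives mu = 9. Corank 2; j^3 = 2*s^2*t has shape L^2 M (L != M), so D-series; mu = 9 gives D_9.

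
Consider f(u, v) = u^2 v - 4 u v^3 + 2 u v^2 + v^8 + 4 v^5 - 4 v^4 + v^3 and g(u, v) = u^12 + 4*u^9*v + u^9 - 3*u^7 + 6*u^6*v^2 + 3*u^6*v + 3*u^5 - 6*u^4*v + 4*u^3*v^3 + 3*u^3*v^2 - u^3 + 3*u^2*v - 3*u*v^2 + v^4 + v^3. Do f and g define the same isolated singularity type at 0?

No.

The Hessian of f at 0 is [[0, 0], [0, 0]] with rank 0, so corank 2. A Groebner basis of the Jacobian ideal J(f) in C{u,v} is {u^4 - 3*u^3 - 7*u^2*v - 4*u^2 + 5*u*v^2/2 - 19*u*v/4 - 3*v^2/4, u^3*v + 3*u^3/2 + 3*u^2*v + u^2 + 5*u*v/4 + v^2/4, -u^3/2 + u^2*v^2 - u^2*v/2, -u*v/2 + v^3 - v^2/2}; counting standard monomials gives mu = 9. Corank 2; j^3 = v*(u + v)^2 has shape L^2 M (L != M), so D-series; mu = 9 gives D_9. The Hessian of g at 0 is [[0, 0], [0, 0]] with rank 0, so corank 2. A Groebner basis of the Jacobian ideal J(g) in C{u,v} is {v^3, u^2 - 2*u*v + v^2}; counting standard monomials gives mu = 6. Corank 2; j^3 = -(u - v)^3 is a perfect cube, so E-series; the 4-jet and mu = 6 give E_6. f is D_9 but g is E_6, hence not right-equivalent.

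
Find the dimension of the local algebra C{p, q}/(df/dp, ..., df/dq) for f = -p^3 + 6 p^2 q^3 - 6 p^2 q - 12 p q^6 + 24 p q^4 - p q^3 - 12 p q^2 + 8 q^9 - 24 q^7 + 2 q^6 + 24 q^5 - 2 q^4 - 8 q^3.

7

The Hessian of f at 0 has rank 0. Corank 2; j^3 = -(p + 2*q)^3 is a perfect cube, so E-series; the 4-jet and mu = 7 give E_7.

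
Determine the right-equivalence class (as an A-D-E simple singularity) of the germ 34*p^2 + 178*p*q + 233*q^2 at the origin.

A_{1}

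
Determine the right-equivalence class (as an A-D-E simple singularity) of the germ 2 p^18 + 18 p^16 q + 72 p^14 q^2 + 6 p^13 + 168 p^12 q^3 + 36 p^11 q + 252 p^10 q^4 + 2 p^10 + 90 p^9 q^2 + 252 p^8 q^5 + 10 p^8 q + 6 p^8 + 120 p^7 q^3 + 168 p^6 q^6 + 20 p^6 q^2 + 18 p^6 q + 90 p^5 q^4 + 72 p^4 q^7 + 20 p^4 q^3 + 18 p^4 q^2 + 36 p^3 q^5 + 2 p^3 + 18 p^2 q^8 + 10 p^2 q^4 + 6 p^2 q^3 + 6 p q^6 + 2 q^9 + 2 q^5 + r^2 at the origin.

E_{8}

The Hessian of f at 0 is [[0, 0, 0], [0, 0, 0], [0, 0, 2]] with rank 1, so corank 2. A Groebner basis of the Jacobian ideal J(f) in C{p,q,r} is {p^2/2 + p*q^3, q^4, p^3, p^2*q, r}; counting standard monomials gives mu = 8. Corank 2; j^3 = 2*p^3 is a perfect cube, so E-series; the 5-jet and mu = 8 give E_8.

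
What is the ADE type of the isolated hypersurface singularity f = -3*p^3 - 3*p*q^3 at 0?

The Hessian of f at 0 has rank 0. Corank 2; j^3 = -3*p^3 is a perfect cube, so E-series; the 4-jet and mu = 7 give E_7.

E_7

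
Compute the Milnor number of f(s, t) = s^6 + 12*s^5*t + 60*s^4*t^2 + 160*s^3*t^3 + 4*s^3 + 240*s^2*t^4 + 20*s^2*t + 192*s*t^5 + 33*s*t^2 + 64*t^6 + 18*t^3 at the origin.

7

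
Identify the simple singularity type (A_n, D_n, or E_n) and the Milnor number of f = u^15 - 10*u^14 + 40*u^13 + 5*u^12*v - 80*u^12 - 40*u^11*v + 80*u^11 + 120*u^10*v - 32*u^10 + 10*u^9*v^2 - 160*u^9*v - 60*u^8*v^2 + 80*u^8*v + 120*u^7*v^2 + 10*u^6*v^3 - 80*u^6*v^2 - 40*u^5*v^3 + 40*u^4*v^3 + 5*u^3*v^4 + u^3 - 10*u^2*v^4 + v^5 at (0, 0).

Type E_{8}, Milnor number mu = 8.

The Hessian of f at 0 has rank 0. Corank 2; j^3 = u^3 is a perfect cube, so E-series; the 5-jet and mu = 8 give E_8.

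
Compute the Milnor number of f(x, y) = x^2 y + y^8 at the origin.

The Hessian of f at 0 is [[0, 0], [0, 0]] with rank 0, so corank 2. A Groebner basis of the Jacobian ideal J(f) in C{x,y} is {x^2/8 + y^7, x^3, x*y}; counting standard monomials gives mu = 9. Corank 2; j^3 = x^2*y has shape L^2 M (L != M), so D-series; mu = 9 gives D_9.

9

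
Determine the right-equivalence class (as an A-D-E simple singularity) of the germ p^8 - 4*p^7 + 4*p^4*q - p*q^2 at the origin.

D_{9}

The Hessian of f at 0 has rank 0. Corank 2; j^3 = -p*q^2 has shape L^2 M (L != M), so D-series; mu = 9 gives D_9.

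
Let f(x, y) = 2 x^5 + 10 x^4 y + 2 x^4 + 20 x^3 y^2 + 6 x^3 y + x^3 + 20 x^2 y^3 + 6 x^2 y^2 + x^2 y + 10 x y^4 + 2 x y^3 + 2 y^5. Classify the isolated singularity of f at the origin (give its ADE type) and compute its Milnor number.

Type D_{6}, Milnor number mu = 6.

The Hessian of f at 0 is [[0, 0], [0, 0]] with rank 0, so corank 2. A Groebner basis of the Jacobian ideal J(f) in C{x,y} is {x^3, x^2*y, -x^2/4 + x*y^2, 7*x^2/4 + x*y + y^3}; counting standard monomials gives mu = 6. Corank 2; j^3 = x^2*(x + y) has shape L^2 M (L != M), so D-series; mu = 6 gives D_6.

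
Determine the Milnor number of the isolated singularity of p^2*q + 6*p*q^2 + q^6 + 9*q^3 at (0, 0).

7

The Hessian of f at 0 is [[0, 0], [0, 0]] with rank 0, so corank 2. A Groebner basis of the Jacobian ideal J(f) in C{p,q} is {p^2/6 + q^5 - 3*q^2/2, p^3 + 27*q^3, p*q + 3*q^2}; counting standard monomials gives mu = 7. Corank 2; j^3 = q*(p + 3*q)^2 has shape L^2 M (L != M), so D-series; mu = 7 gives D_7.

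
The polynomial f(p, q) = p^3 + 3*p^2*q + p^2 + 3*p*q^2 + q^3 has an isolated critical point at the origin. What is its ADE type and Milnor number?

The Hessian of f at 0 has rank 1. Corank 1: A-series; mu = 2 gives A_2.

Type A_2, Milnor number mu = 2.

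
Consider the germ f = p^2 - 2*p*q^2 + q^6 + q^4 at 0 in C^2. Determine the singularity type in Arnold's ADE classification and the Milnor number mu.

Type A_5, Milnor number mu = 5.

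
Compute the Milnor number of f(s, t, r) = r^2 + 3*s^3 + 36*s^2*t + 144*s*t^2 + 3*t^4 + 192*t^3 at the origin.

6

The Hessian of f at 0 has rank 1. Corank 2; j^3 = 3*(s + 4*t)^3 is a perfect cube, so E-series; the 4-jet and mu = 6 give E_6.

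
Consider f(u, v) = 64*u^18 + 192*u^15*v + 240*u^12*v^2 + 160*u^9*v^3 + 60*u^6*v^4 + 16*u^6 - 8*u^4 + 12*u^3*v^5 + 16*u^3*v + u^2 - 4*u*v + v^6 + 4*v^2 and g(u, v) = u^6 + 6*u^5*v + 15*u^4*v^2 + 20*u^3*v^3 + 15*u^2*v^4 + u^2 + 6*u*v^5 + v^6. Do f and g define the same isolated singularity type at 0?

Yes.

The Hessian of f at 0 is [[2, -4], [-4, 8]] with rank 1, so corank 1. A Groebner basis of the Jacobian ideal J(f) in C{u,v} is {u*v^2 - u/16 + v/8, -u/32 + v^3 + v/16, u^2 - 4*u*v + 4*v^2}; counting standard monomials gives mu = 5. Corank 1: A-series; mu = 5 gives A_5. The Hessian of g at 0 is [[2, 0], [0, 0]] with rank 1, so corank 1. A Groebner basis of the Jacobian ideal J(g) in C{u,v} is {v^5, u}; counting standard monomials gives mu = 5. Corank 1: A-series; mu = 5 gives A_5. Both have type A_5, hence right-equivalent.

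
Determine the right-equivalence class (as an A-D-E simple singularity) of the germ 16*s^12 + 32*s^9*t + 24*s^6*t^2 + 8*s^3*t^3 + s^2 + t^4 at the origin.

A_{3}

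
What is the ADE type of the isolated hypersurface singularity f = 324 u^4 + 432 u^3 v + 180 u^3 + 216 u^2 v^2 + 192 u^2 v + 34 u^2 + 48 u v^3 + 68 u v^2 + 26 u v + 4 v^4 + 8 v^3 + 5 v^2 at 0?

A_{1}

The Hessian of f at 0 has rank 2. Corank 0: nondegenerate Morse point, so A_1.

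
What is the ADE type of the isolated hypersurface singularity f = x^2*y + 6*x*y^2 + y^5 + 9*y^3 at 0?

The Hessian of f at 0 has rank 0. Corank 2; j^3 = y*(x + 3*y)^2 has shape L^2 M (L != M), so D-series; mu = 6 gives D_6.

D_6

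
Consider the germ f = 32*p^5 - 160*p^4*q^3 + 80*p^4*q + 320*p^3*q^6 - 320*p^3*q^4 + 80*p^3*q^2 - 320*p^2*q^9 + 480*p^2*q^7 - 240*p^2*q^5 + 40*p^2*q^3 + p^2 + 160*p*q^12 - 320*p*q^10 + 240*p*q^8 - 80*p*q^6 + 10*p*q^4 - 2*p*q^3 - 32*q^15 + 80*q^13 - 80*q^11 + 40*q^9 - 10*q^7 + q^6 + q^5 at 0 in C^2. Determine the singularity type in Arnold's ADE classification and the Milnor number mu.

The Hessian of f at 0 is [[2, 0], [0, 0]] with rank 1, so corank 1. A Groebner basis of the Jacobian ideal J(f) in C{p,q} is {-p + q^3, p^2, p*q}; counting standard monomials gives mu = 4. Corank 1: A-series; mu = 4 gives A_4.

Type A4, Milnor number mu = 4.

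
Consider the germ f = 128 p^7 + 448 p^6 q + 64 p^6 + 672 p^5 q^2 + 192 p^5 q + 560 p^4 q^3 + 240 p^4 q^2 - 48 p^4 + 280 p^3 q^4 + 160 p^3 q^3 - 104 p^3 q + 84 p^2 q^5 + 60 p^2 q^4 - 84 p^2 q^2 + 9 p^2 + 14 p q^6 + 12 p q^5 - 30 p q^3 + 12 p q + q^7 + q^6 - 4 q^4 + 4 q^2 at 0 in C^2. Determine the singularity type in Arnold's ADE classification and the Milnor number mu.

The Hessian of f at 0 has rank 1. Corank 1: A-series; mu = 6 gives A_6.

Type A_{6}, Milnor number mu = 6.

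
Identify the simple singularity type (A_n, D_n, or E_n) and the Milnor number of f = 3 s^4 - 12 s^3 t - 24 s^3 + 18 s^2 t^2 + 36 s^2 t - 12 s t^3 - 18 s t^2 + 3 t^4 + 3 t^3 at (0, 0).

Type E_6, Milnor number mu = 6.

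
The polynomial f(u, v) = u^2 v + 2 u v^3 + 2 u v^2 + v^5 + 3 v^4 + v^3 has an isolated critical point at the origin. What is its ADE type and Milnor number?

The Hessian of f at 0 is [[0, 0], [0, 0]] with rank 0, so corank 2. A Groebner basis of the Jacobian ideal J(f) in C{u,v} is {u*v^2 - u*v - v^2, u*v + v^3 + v^2, u^2 - 2*u*v - 3*v^2}; counting standard monomials gives mu = 5. Corank 2; j^3 = v*(u + v)^2 has shape L^2 M (L != M), so D-series; mu = 5 gives D_5.

Type D5, Milnor number mu = 5.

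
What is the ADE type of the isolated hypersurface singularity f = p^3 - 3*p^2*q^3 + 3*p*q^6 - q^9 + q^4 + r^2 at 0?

E_{6}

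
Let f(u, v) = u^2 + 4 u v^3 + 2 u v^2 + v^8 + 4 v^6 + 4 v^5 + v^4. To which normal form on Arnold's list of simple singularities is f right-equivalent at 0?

A7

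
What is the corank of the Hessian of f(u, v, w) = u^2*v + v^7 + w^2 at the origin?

2

Hessian at 0 has rank 1.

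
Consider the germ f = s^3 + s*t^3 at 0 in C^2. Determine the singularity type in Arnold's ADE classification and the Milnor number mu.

Type E_{7}, Milnor number mu = 7.

The Hessian of f at 0 has rank 0. Corank 2; j^3 = s^3 is a perfect cube, so E-series; the 4-jet and mu = 7 give E_7.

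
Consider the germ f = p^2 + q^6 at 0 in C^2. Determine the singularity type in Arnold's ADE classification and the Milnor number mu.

Type A_5, Milnor number mu = 5.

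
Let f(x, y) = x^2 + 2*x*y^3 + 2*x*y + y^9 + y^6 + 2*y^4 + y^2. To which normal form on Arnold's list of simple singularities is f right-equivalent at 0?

A_{8}

The Hessian of f at 0 has rank 1. Corank 1: A-series; mu = 8 gives A_8.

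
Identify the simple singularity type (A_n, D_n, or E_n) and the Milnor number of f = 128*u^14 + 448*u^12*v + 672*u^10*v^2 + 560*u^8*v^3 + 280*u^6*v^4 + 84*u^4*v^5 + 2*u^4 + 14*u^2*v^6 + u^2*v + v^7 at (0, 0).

Type D_{8}, Milnor number mu = 8.

The Hessian of f at 0 has rank 0. Corank 2; j^3 = u^2*v has shape L^2 M (L != M), so D-series; mu = 8 gives D_8.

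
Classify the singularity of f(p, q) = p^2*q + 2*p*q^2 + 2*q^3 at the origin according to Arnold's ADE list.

D_4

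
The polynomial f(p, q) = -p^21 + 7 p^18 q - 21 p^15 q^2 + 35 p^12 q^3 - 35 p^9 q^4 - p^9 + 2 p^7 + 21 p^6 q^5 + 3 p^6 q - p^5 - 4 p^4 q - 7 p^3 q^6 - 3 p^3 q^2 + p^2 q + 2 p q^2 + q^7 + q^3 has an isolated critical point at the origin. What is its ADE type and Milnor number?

Type D8, Milnor number mu = 8.

The Hessian of f at 0 has rank 0. Corank 2; j^3 = q*(p + q)^2 has shape L^2 M (L != M), so D-series; mu = 8 gives D_8.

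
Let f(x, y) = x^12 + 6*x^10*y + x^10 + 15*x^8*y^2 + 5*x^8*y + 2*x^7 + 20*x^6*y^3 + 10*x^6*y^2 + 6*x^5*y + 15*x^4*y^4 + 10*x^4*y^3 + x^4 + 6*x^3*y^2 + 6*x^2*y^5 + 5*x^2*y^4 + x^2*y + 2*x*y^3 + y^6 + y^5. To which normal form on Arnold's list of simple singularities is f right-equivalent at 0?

The Hessian of f at 0 is [[0, 0], [0, 0]] with rank 0, so corank 2. A Groebner basis of the Jacobian ideal J(f) in C{x,y} is {x^3, x^2*y + x^2/6 + x*y^2/6, x*y + y^3}; counting standard monomials gives mu = 7. Corank 2; j^3 = x^2*y has shape L^2 M (L != M), so D-series; mu = 7 gives D_7.

D7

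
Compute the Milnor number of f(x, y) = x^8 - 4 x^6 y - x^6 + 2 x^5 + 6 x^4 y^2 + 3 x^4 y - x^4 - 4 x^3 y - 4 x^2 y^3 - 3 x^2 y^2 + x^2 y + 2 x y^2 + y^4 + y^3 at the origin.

5

The Hessian of f at 0 has rank 0. Corank 2; j^3 = y*(x + y)^2 has shape L^2 M (L != M), so D-series; mu = 5 gives D_5.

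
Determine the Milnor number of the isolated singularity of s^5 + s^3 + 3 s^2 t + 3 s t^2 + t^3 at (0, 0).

8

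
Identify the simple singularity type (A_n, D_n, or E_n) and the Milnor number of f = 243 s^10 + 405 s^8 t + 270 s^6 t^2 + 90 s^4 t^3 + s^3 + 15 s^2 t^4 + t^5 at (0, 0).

Type E8, Milnor number mu = 8.

The Hessian of f at 0 is [[0, 0], [0, 0]] with rank 0, so corank 2. A Groebner basis of the Jacobian ideal J(f) in C{s,t} is {t^4, s^2}; counting standard monomials gives mu = 8. Corank 2; j^3 = s^3 is a perfect cube, so E-series; the 5-jet and mu = 8 give E_8.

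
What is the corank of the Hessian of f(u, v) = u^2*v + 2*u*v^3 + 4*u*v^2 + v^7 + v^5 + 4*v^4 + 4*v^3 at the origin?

Hessian at 0 has rank 0.

2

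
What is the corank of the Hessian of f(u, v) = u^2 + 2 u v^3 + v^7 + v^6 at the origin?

1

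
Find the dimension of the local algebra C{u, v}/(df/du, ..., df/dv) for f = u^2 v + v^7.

8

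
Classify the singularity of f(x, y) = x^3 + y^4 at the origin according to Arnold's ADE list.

E_6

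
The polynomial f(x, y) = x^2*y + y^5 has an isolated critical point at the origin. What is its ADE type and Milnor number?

The Hessian of f at 0 has rank 0. Corank 2; j^3 = x^2*y has shape L^2 M (L != M), so D-series; mu = 6 gives D_6.

Type D6, Milnor number mu = 6.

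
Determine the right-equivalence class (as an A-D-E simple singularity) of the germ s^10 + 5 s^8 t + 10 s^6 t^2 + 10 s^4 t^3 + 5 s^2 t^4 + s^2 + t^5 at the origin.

The Hessian of f at 0 is [[2, 0], [0, 0]] with rank 1, so corank 1. A Groebner basis of the Jacobian ideal J(f) in C{s,t} is {t^4, s}; counting standard monomials gives mu = 4. Corank 1: A-series; mu = 4 gives A_4.

A4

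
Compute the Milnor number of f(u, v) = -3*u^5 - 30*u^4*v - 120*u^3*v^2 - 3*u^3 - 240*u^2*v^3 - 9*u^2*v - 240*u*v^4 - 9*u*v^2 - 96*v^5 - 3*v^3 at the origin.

The Hessian of f at 0 has rank 0. Corank 2; j^3 = -3*(u + v)^3 is a perfect cube, so E-series; the 5-jet and mu = 8 give E_8.

8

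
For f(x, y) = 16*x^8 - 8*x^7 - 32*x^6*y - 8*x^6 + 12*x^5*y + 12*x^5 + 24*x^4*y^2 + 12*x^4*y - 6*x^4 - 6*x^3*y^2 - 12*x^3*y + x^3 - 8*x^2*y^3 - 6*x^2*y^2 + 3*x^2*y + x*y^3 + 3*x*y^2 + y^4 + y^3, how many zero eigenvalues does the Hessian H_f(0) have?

The Hessian at 0 is [[0, 0], [0, 0]] of rank 0; hence corank 2.

2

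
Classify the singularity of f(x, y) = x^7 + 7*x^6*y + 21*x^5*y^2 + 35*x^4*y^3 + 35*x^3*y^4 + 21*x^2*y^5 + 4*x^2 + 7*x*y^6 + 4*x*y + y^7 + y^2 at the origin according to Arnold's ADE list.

The Hessian of f at 0 has rank 1. Corank 1: A-series; mu = 6 gives A_6.

A_6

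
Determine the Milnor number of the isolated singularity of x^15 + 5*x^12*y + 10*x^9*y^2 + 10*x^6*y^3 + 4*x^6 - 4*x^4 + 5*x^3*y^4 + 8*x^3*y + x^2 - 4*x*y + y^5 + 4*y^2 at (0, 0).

The Hessian of f at 0 is [[2, -4], [-4, 8]] with rank 1, so corank 1. A Groebner basis of the Jacobian ideal J(f) in C{x,y} is {-x/16 + y^3 + y/8, x^2 - 4*y^2, x*y - 2*y^2}; counting standard monomials gives mu = 4. Corank 1: A-series; mu = 4 gives A_4.

4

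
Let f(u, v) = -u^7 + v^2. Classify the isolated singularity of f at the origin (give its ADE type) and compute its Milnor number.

Type A_6, Milnor number mu = 6.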